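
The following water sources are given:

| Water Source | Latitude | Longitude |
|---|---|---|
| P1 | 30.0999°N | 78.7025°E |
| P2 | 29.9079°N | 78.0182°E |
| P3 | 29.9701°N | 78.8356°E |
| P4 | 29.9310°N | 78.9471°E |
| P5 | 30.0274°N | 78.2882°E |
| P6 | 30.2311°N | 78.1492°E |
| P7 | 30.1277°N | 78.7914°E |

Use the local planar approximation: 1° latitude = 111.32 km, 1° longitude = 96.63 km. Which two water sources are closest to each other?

P1 and P7

Pairwise distances:
P1–P2: 69.4924 km
P1–P3: 19.3443 km
P1–P4: 30.2020 km
P1–P5: 40.8392 km
P1–P6: 55.4243 km
P1–P7: 9.1308 km
P2–P3: 79.2883 km
P2–P4: 89.7964 km
P2–P5: 29.2858 km
P2–P6: 38.1405 km
P2–P7: 78.6188 km
P3–P4: 11.6202 km
P3–P5: 53.2785 km
P3–P6: 72.4114 km
P3–P7: 18.0564 km
P4–P5: 64.5675 km
P4–P6: 84.0275 km
P4–P7: 26.5673 km
P5–P6: 26.3553 km
P5–P7: 49.8897 km
P6–P7: 63.1143 km
Closest pair: P1–P7 at 9.1308 km.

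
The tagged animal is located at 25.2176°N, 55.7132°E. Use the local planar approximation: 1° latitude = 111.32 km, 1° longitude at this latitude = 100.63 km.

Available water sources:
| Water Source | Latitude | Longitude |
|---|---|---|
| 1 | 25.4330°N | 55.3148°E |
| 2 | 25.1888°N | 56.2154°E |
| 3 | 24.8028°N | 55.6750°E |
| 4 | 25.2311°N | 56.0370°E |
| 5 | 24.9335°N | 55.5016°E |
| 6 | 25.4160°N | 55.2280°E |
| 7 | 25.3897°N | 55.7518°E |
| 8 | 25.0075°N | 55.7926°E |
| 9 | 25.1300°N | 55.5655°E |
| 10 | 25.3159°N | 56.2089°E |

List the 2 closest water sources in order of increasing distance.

Distances from 25.2176°N, 55.7132°E:
1: 46.7145 km
2: 50.6380 km
3: 46.3353 km
4: 32.6186 km
5: 38.1262 km
6: 53.5886 km
7: 19.5480 km
8: 24.7155 km
9: 17.7765 km
10: 51.0685 km
Sorted: 9 (17.7765 km) < 7 (19.5480 km) < 8 (24.7155 km) < 4 (32.6186 km) < …

9, 7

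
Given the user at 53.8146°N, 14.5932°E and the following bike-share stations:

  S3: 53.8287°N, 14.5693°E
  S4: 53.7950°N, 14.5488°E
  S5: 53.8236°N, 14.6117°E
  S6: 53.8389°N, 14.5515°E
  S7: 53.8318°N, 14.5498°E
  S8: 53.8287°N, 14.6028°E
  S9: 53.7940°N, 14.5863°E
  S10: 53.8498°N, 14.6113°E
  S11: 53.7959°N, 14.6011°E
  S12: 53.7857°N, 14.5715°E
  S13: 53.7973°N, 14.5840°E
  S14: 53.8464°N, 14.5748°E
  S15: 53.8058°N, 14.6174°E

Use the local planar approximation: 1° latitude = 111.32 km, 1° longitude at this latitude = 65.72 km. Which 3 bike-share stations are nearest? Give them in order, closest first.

Distances from 53.8146°N, 14.5932°E:
S3: √((0.0141·111.32)² + (-0.0239·65.72)²) = √(2.463682 + 2.467124) = 2.2205 km
S4: √((-0.0196·111.32)² + (-0.0444·65.72)²) = √(4.760565 + 8.514537) = 3.6435 km
S5: √((0.0090·111.32)² + (0.0185·65.72)²) = √(1.003764 + 1.478218) = 1.5754 km
S6: √((0.0243·111.32)² + (-0.0417·65.72)²) = √(7.317436 + 7.510472) = 3.8507 km
S7: √((0.0172·111.32)² + (-0.0434·65.72)²) = √(3.666091 + 8.135319) = 3.4353 km
S8: √((0.0141·111.32)² + (0.0096·65.72)²) = √(2.463682 + 0.398050) = 1.6917 km
S9: √((-0.0206·111.32)² + (-0.0069·65.72)²) = √(5.258730 + 0.205633) = 2.3376 km
S10: √((0.0352·111.32)² + (0.0181·65.72)²) = √(15.354360 + 1.414986) = 4.0950 km
S11: √((-0.0187·111.32)² + (0.0079·65.72)²) = √(4.333408 + 0.269556) = 2.1455 km
S12: √((-0.0289·111.32)² + (-0.0217·65.72)²) = √(10.350041 + 2.033830) = 3.5191 km
S13: √((-0.0173·111.32)² + (-0.0092·65.72)²) = √(3.708844 + 0.365570) = 2.0185 km
S14: √((0.0318·111.32)² + (-0.0184·65.72)²) = √(12.531430 + 1.462281) = 3.7408 km
S15: √((-0.0088·111.32)² + (0.0242·65.72)²) = √(0.959648 + 2.529448) = 1.8679 km
Sorted: S5 (1.5754 km) < S8 (1.6917 km) < S15 (1.8679 km) < S13 (2.0185 km) < S11 (2.1455 km) < …

S5, S8, S15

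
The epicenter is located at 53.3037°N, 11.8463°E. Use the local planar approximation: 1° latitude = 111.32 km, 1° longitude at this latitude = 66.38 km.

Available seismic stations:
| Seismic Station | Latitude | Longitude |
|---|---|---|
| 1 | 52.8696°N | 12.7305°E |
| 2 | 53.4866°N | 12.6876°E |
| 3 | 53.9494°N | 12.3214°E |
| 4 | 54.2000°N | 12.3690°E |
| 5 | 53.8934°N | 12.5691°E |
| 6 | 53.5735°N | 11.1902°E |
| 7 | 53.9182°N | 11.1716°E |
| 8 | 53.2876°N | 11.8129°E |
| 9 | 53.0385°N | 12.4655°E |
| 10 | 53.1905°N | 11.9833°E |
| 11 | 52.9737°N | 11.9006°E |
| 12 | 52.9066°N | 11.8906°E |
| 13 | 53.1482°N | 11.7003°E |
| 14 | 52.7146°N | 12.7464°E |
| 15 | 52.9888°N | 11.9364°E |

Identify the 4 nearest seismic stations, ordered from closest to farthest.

8, 10, 13, 15

Distances from 53.3037°N, 11.8463°E:
1: √((-0.4341·111.32)² + (0.8842·66.38)²) = √(2335.210136 + 3444.891257) = 76.0270 km
2: √((0.1829·111.32)² + (0.8413·66.38)²) = √(414.547028 + 3118.719200) = 59.4413 km
3: √((0.6457·111.32)² + (0.4751·66.38)²) = √(5166.637219 + 994.591073) = 78.4935 km
4: √((0.8963·111.32)² + (0.5227·66.38)²) = √(9955.273324 + 1203.869734) = 105.6368 km
5: √((0.5897·111.32)² + (0.7228·66.38)²) = √(4309.319066 + 2302.028966) = 81.3102 km
6: √((0.2698·111.32)² + (-0.6561·66.38)²) = √(902.049325 + 1896.769561) = 52.9039 km
7: √((0.6145·111.32)² + (-0.6747·66.38)²) = √(4679.399990 + 2005.838286) = 81.7633 km
8: √((-0.0161·111.32)² + (-0.0334·66.38)²) = √(3.212167 + 4.915497) = 2.8509 km
9: √((-0.2652·111.32)² + (0.6192·66.38)²) = √(871.552263 + 1689.415177) = 50.6060 km
10: √((-0.1132·111.32)² + (0.1370·66.38)²) = √(158.795887 + 82.701927) = 15.5402 km
11: √((-0.3300·111.32)² + (0.0543·66.38)²) = √(1349.504307 + 12.991944) = 36.9120 km
12: √((-0.3971·111.32)² + (0.0443·66.38)²) = √(1954.097232 + 8.647328) = 44.3029 km
13: √((-0.1555·111.32)² + (-0.1460·66.38)²) = √(299.645101 + 93.924785) = 19.8386 km
14: √((-0.5891·111.32)² + (0.9001·66.38)²) = √(4300.554352 + 3569.899743) = 88.7156 km
15: √((-0.3149·111.32)² + (0.0901·66.38)²) = √(1228.829749 + 35.770423) = 35.5612 km
Sorted: 8 (2.8509 km) < 10 (15.5402 km) < 13 (19.8386 km) < 15 (35.5612 km) < 11 (36.9120 km) < 12 (44.3029 km) < …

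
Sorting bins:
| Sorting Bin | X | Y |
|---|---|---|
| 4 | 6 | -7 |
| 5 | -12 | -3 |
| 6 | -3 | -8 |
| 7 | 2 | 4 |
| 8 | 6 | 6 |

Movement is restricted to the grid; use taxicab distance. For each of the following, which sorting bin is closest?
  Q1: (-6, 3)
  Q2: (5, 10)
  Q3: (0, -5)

Q1→7; Q2→8; Q3→6

Q1 at (-6, 3):
  4: |12| + |-10| = 12 + 10 = 22
  5: |-6| + |-6| = 6 + 6 = 12
  6: |3| + |-11| = 3 + 11 = 14
  7: |8| + |1| = 8 + 1 = 9
  8: |12| + |3| = 12 + 3 = 15
  → nearest: 7 (9)
Q2 at (5, 10):
  4: |1| + |-17| = 1 + 17 = 18
  5: |-17| + |-13| = 17 + 13 = 30
  6: |-8| + |-18| = 8 + 18 = 26
  7: |-3| + |-6| = 3 + 6 = 9
  8: |1| + |-4| = 1 + 4 = 5
  → nearest: 8 (5)
Q3 at (0, -5):
  4: |6| + |-2| = 6 + 2 = 8
  5: |-12| + |2| = 12 + 2 = 14
  6: |-3| + |-3| = 3 + 3 = 6
  7: |2| + |9| = 2 + 9 = 11
  8: |6| + |11| = 6 + 11 = 17
  → nearest: 6 (6)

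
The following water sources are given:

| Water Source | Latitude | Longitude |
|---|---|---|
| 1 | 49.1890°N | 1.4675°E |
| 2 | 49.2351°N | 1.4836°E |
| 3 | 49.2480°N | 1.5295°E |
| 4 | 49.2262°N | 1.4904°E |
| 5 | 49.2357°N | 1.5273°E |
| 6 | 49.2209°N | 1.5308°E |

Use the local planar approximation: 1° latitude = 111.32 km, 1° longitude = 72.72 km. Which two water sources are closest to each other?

Pairwise distances:
1–2: 5.2637 km
1–3: 7.9665 km
1–4: 4.4634 km
1–5: 6.7777 km
1–6: 5.8137 km
2–3: 3.6336 km
2–4: 1.1073 km
2–5: 3.1786 km
2–6: 3.7789 km
3–4: 3.7382 km
3–5: 1.3786 km
3–6: 3.0183 km
4–5: 2.8842 km
4–6: 2.9965 km
5–6: 1.6671 km
Closest pair: 2–4 at 1.1073 km.

2 and 4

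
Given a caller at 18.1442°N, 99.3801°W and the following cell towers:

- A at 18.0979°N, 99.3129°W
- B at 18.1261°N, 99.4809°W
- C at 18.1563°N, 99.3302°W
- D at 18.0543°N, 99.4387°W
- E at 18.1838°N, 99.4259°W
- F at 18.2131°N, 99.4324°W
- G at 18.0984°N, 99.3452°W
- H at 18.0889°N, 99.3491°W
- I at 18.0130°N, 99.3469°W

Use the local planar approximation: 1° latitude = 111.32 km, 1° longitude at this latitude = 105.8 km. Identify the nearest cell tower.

Distances from 18.1442°N, 99.3801°W:
A: 8.7814 km
B: 10.8533 km
C: 5.4485 km
D: 11.7725 km
E: 6.5508 km
F: 9.4576 km
G: 6.2951 km
H: 6.9752 km
I: 15.0216 km
Minimum: C at 5.4485 km.

C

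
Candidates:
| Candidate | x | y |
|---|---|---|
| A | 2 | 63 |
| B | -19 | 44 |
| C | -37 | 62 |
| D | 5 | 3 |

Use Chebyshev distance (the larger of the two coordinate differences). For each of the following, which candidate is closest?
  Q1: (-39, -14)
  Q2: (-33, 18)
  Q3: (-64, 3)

Q1 at (-39, -14):
  A: 77
  B: 58
  C: 76
  D: 44
  → nearest: D (44)
Q2 at (-33, 18):
  A: 45
  B: 26
  C: 44
  D: 38
  → nearest: B (26)
Q3 at (-64, 3):
  A: 66
  B: 45
  C: 59
  D: 69
  → nearest: B (45)

Q1→D; Q2→B; Q3→B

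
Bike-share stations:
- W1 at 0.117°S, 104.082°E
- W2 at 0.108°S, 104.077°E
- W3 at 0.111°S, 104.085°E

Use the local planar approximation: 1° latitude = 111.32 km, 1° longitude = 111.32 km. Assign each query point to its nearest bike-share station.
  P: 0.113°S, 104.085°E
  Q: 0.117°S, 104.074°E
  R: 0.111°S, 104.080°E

P at 0.113°S, 104.085°E:
  W1: 0.556600 km
  W2: 1.050191 km
  W3: 0.222640 km
  → nearest: W3 (0.222640 km)
Q at 0.117°S, 104.074°E:
  W1: 0.890560 km
  W2: 1.056074 km
  W3: 1.394836 km
  → nearest: W1 (0.890560 km)
R at 0.111°S, 104.080°E:
  W1: 0.704049 km
  W2: 0.472291 km
  W3: 0.556600 km
  → nearest: W2 (0.472291 km)

P→W3; Q→W1; R→W2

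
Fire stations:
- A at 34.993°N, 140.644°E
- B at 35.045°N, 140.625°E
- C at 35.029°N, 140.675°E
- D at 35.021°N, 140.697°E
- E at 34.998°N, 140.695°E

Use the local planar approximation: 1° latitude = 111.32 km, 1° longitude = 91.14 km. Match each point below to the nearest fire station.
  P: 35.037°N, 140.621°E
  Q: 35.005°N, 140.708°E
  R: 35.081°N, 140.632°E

P→B; Q→E; R→B

P at 35.037°N, 140.621°E:
  A: 5.328 km
  B: 0.962 km
  C: 5.001 km
  D: 7.152 km
  E: 8.021 km
  → nearest: B (0.962 km)
Q at 35.005°N, 140.708°E:
  A: 5.984 km
  B: 8.778 km
  C: 4.023 km
  D: 2.044 km
  E: 1.418 km
  → nearest: E (1.418 km)
R at 35.081°N, 140.632°E:
  A: 9.857 km
  B: 4.058 km
  C: 6.990 km
  D: 8.928 km
  E: 10.878 km
  → nearest: B (4.058 km)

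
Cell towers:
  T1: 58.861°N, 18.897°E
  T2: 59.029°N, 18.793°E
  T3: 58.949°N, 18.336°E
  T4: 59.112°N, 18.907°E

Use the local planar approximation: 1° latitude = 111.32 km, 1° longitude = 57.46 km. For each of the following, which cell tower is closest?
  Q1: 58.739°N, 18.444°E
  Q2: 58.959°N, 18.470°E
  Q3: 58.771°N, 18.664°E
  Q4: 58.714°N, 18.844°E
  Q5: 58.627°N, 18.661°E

Q1 at 58.739°N, 18.444°E:
  T1: 29.359 km
  T2: 38.004 km
  T3: 24.187 km
  T4: 49.314 km
  → nearest: T3 (24.187 km)
Q2 at 58.959°N, 18.470°E:
  T1: 26.851 km
  T2: 20.129 km
  T3: 7.780 km
  T4: 30.341 km
  → nearest: T3 (7.780 km)
Q3 at 58.771°N, 18.664°E:
  T1: 16.722 km
  T2: 29.662 km
  T3: 27.347 km
  T4: 40.447 km
  → nearest: T1 (16.722 km)
Q4 at 58.714°N, 18.844°E:
  T1: 16.645 km
  T2: 35.188 km
  T3: 39.197 km
  T4: 44.453 km
  → nearest: T1 (16.645 km)
Q5 at 58.627°N, 18.661°E:
  T1: 29.367 km
  T2: 45.389 km
  T3: 40.418 km
  T4: 55.810 km
  → nearest: T1 (29.367 km)

Q1→T3; Q2→T3; Q3→T1; Q4→T1; Q5→T1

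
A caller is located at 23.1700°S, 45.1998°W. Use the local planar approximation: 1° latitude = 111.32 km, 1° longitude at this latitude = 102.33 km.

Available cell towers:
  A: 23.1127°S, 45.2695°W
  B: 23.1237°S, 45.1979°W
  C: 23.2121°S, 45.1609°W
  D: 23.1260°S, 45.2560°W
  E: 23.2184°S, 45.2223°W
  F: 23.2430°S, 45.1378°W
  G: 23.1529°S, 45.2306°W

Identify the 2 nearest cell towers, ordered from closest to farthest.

Distances from 23.1700°S, 45.1998°W:
A: 9.5686 km
B: 5.1578 km
C: 6.1489 km
D: 7.5541 km
E: 5.8592 km
F: 10.3097 km
G: 3.6820 km
Sorted: G (3.6820 km) < B (5.1578 km) < E (5.8592 km) < C (6.1489 km) < …

G, B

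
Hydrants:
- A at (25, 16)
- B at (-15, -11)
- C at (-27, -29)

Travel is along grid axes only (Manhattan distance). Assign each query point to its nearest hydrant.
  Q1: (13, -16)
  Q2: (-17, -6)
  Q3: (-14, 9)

Q1 at (13, -16):
  A: 44
  B: 33
  C: 53
  → nearest: B (33)
Q2 at (-17, -6):
  A: 64
  B: 7
  C: 33
  → nearest: B (7)
Q3 at (-14, 9):
  A: 46
  B: 21
  C: 51
  → nearest: B (21)

Q1→B; Q2→B; Q3→B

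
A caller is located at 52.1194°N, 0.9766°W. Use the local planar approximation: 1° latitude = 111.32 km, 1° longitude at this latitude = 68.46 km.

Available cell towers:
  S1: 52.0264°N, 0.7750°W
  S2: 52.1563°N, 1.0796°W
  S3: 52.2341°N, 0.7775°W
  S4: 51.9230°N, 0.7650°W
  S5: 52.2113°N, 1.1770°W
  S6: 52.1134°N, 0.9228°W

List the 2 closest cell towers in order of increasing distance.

Distances from 52.1194°N, 0.9766°W:
S1: 17.2529 km
S2: 8.1606 km
S3: 18.6767 km
S4: 26.2269 km
S5: 17.1138 km
S6: 3.7432 km
Sorted: S6 (3.7432 km) < S2 (8.1606 km) < S5 (17.1138 km) < S1 (17.2529 km) < …

S6, S2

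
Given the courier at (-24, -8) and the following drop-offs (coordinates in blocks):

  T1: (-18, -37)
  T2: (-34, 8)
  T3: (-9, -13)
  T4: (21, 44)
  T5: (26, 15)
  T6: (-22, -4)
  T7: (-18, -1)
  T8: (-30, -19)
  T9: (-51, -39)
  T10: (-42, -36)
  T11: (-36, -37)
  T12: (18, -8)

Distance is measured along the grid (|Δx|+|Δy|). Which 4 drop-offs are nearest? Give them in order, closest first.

T6, T7, T8, T3

Distances from (-24, -8):
T1: 35 blocks
T2: 26 blocks
T3: 20 blocks
T4: 97 blocks
T5: 73 blocks
T6: 6 blocks
T7: 13 blocks
T8: 17 blocks
T9: 58 blocks
T10: 46 blocks
T11: 41 blocks
T12: 42 blocks
Sorted: T6 (6 blocks) < T7 (13 blocks) < T8 (17 blocks) < T3 (20 blocks) < T2 (26 blocks) < T1 (35 blocks) < …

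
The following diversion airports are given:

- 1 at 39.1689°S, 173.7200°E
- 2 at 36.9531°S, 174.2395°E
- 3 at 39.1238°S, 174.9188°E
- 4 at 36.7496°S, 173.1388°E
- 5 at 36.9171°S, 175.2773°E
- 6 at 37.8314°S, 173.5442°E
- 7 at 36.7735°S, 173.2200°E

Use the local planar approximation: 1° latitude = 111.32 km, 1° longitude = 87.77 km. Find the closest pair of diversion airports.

4 and 7

Pairwise distances:
4–7: 7.6073 km
2–5: 91.1758 km
2–7: 91.6879 km
2–4: 99.2289 km
1–3: 105.3384 km
2–6: 115.2548 km
6–7: 121.1544 km
4–6: 125.5727 km
1–6: 149.6879 km
5–7: 181.2754 km
5–6: 183.0242 km
3–6: 187.7622 km
4–5: 188.6200 km
3–5: 247.6569 km
2–3: 248.8892 km
1–2: 250.8418 km
1–7: 270.2430 km
1–4: 274.1051 km
1–5: 285.5139 km
3–7: 301.1395 km
3–4: 307.0185 km
Closest pair: 4–7 at 7.6073 km.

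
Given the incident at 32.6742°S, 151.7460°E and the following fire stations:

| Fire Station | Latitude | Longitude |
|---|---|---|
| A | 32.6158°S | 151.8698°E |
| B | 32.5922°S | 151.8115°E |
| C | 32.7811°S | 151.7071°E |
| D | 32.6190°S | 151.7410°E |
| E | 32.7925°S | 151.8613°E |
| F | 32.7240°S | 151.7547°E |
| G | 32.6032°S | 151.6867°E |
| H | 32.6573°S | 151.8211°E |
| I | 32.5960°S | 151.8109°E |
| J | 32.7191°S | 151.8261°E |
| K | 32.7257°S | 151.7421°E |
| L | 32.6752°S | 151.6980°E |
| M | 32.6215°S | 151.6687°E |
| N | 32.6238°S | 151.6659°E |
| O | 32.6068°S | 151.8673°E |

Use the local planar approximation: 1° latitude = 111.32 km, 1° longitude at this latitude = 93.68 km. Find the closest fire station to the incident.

Distances from 32.6742°S, 151.7460°E:
A: √((0.0584·111.32)² + (0.1238·93.68)²) = √(42.264145 + 134.503955) = 13.2954 km
B: √((0.0820·111.32)² + (0.0655·93.68)²) = √(83.324765 + 37.650987) = 10.9989 km
C: √((-0.1069·111.32)² + (-0.0389·93.68)²) = √(141.612570 + 13.279844) = 12.4456 km
D: √((0.0552·111.32)² + (-0.0050·93.68)²) = √(37.759354 + 0.219399) = 6.1627 km
E: √((-0.1183·111.32)² + (0.1153·93.68)²) = √(173.426670 + 116.668168) = 17.0322 km
F: √((-0.0498·111.32)² + (0.0087·93.68)²) = √(30.733009 + 0.664251) = 5.6033 km
G: √((0.0710·111.32)² + (-0.0593·93.68)²) = √(62.468790 + 30.860514) = 9.6607 km
H: √((0.0169·111.32)² + (0.0751·93.68)²) = √(3.539320 + 49.496403) = 7.2826 km
I: √((0.0782·111.32)² + (0.0649·93.68)²) = √(75.780925 + 36.964357) = 10.6182 km
J: √((-0.0449·111.32)² + (0.0801·93.68)²) = √(24.982683 + 56.306534) = 9.0161 km
K: √((-0.0515·111.32)² + (-0.0039·93.68)²) = √(32.867060 + 0.133482) = 5.7446 km
L: √((-0.0010·111.32)² + (-0.0480·93.68)²) = √(0.012392 + 20.219771) = 4.4980 km
M: √((0.0527·111.32)² + (-0.0773·93.68)²) = √(34.416573 + 52.438801) = 9.3196 km
N: √((0.0504·111.32)² + (-0.0801·93.68)²) = √(31.478024 + 56.306534) = 9.3693 km
O: √((0.0674·111.32)² + (0.1213·93.68)²) = √(56.294529 + 129.126496) = 13.6169 km
Minimum: L at 4.4980 km.

L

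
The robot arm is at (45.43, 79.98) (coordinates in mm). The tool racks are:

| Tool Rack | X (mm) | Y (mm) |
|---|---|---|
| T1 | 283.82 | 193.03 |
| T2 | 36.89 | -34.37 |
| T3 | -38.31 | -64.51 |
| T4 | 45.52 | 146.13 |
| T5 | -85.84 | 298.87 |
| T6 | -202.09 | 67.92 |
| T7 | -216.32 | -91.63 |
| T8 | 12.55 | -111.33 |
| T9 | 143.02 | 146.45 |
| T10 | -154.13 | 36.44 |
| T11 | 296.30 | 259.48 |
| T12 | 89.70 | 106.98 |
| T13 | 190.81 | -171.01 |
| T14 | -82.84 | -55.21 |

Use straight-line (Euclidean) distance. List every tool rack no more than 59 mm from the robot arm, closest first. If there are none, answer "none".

Distances from (45.43, 79.98):
T1: √((238.39)² + (113.05)²) = √(56829.7921 + 12780.3025) = 263.84 mm
T2: √((-8.54)² + (-114.35)²) = √(72.9316 + 13075.9225) = 114.67 mm
T3: √((-83.74)² + (-144.49)²) = √(7012.3876 + 20877.3601) = 167.00 mm
T4: √((0.09)² + (66.15)²) = √(0.0081 + 4375.8225) = 66.15 mm
T5: √((-131.27)² + (218.89)²) = √(17231.8129 + 47912.8321) = 255.23 mm
T6: √((-247.52)² + (-12.06)²) = √(61266.1504 + 145.4436) = 247.81 mm
T7: √((-261.75)² + (-171.61)²) = √(68513.0625 + 29449.9921) = 312.99 mm
T8: √((-32.88)² + (-191.31)²) = √(1081.0944 + 36599.5161) = 194.11 mm
T9: √((97.59)² + (66.47)²) = √(9523.8081 + 4418.2609) = 118.08 mm
T10: √((-199.56)² + (-43.54)²) = √(39824.1936 + 1895.7316) = 204.25 mm
T11: √((250.87)² + (179.50)²) = √(62935.7569 + 32220.2500) = 308.47 mm
T12: √((44.27)² + (27.00)²) = √(1959.8329 + 729.0000) = 51.85 mm
T13: √((145.38)² + (-250.99)²) = √(21135.3444 + 62995.9801) = 290.05 mm
T14: √((-128.27)² + (-135.19)²) = √(16453.1929 + 18276.3361) = 186.36 mm
Threshold 59 mm: T12 (51.85 mm) is within range.

T12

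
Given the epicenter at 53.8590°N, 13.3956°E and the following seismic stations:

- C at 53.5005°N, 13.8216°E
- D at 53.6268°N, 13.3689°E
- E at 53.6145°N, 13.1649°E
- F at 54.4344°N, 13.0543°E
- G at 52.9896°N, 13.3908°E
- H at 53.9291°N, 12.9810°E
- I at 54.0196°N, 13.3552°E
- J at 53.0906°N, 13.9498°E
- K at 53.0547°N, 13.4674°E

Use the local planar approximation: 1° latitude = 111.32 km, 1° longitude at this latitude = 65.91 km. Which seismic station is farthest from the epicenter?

Distances from 53.8590°N, 13.3956°E:
C: 48.7957 km
D: 25.9083 km
E: 31.1771 km
F: 67.8888 km
G: 96.7821 km
H: 28.4187 km
I: 18.0752 km
J: 93.0110 km
K: 89.6597 km
Maximum: G at 96.7821 km.

G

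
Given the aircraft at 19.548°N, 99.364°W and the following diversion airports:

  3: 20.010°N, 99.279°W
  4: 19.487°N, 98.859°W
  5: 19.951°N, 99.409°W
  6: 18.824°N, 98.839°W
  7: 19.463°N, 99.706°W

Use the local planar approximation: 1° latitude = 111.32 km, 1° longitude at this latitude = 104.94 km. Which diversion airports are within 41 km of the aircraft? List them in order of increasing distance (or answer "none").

7

Distances from 19.548°N, 99.364°W:
3: √((0.462·111.32)² + (0.085·104.94)²) = √(2645.02844 + 79.56462) = 52.198 km
4: √((-0.061·111.32)² + (0.505·104.94)²) = √(46.11116 + 2808.43823) = 53.428 km
5: √((0.403·111.32)² + (-0.045·104.94)²) = √(2012.59546 + 22.30012) = 45.110 km
6: √((-0.724·111.32)² + (0.525·104.94)²) = √(6495.66363 + 3035.29374) = 97.627 km
7: √((-0.085·111.32)² + (-0.342·104.94)²) = √(89.53323 + 1288.05477) = 37.116 km
Threshold 41 km: 7 (37.116 km) is within range.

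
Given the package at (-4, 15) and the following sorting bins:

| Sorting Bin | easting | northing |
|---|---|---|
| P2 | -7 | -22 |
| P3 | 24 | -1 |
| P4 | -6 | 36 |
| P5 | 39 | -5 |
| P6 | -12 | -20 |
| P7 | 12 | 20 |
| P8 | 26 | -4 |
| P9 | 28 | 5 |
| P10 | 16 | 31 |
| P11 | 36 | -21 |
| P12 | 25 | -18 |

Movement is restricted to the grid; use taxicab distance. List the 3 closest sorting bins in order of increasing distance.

Distances from (-4, 15):
P2: |-3| + |-37| = 3 + 37 = 40
P3: |28| + |-16| = 28 + 16 = 44
P4: |-2| + |21| = 2 + 21 = 23
P5: |43| + |-20| = 43 + 20 = 63
P6: |-8| + |-35| = 8 + 35 = 43
P7: |16| + |5| = 16 + 5 = 21
P8: |30| + |-19| = 30 + 19 = 49
P9: |32| + |-10| = 32 + 10 = 42
P10: |20| + |16| = 20 + 16 = 36
P11: |40| + |-36| = 40 + 36 = 76
P12: |29| + |-33| = 29 + 33 = 62
Sorted: P7 (21) < P4 (23) < P10 (36) < P2 (40) < P9 (42) < …

P7, P4, P10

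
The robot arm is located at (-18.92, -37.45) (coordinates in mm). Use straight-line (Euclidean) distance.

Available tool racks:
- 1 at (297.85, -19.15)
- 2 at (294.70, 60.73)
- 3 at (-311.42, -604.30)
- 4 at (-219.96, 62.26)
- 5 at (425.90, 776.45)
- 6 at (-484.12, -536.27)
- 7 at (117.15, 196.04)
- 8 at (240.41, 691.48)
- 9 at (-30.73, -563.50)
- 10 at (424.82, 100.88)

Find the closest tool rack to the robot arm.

Distances from (-18.92, -37.45):
1: √((316.77)² + (18.30)²) = √(100343.2329 + 334.8900) = 317.30 mm
2: √((313.62)² + (98.18)²) = √(98357.5044 + 9639.3124) = 328.63 mm
3: √((-292.50)² + (-566.85)²) = √(85556.2500 + 321318.9225) = 637.87 mm
4: √((-201.04)² + (99.71)²) = √(40417.0816 + 9942.0841) = 224.41 mm
5: √((444.82)² + (813.90)²) = √(197864.8324 + 662433.2100) = 927.52 mm
6: √((-465.20)² + (-498.82)²) = √(216411.0400 + 248821.3924) = 682.08 mm
7: √((136.07)² + (233.49)²) = √(18515.0449 + 54517.5801) = 270.25 mm
8: √((259.33)² + (728.93)²) = √(67252.0489 + 531338.9449) = 773.69 mm
9: √((-11.81)² + (-526.05)²) = √(139.4761 + 276728.6025) = 526.18 mm
10: √((443.74)² + (138.33)²) = √(196905.1876 + 19135.1889) = 464.80 mm
Minimum: 4 at 224.41 mm.

4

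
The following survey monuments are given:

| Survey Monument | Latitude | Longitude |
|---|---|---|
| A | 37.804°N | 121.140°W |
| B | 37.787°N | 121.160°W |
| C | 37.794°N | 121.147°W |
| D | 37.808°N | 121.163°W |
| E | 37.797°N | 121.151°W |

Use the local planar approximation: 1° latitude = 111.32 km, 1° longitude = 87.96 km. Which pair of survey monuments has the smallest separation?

C and E

Pairwise distances:
C–E: √((0.003·111.32)² + (-0.004·87.96)²) = √(0.11153 + 0.12379) = 0.485 km
A–E: √((-0.007·111.32)² + (-0.011·87.96)²) = √(0.60721 + 0.93617) = 1.242 km
A–C: √((-0.010·111.32)² + (-0.007·87.96)²) = √(1.23921 + 0.37911) = 1.272 km
B–E: √((0.010·111.32)² + (0.009·87.96)²) = √(1.23921 + 0.62669) = 1.366 km
B–C: √((0.007·111.32)² + (0.013·87.96)²) = √(0.60721 + 1.30755) = 1.384 km
D–E: √((-0.011·111.32)² + (0.012·87.96)²) = √(1.49945 + 1.11412) = 1.617 km
A–D: √((0.004·111.32)² + (-0.023·87.96)²) = √(0.19827 + 4.09285) = 2.072 km
C–D: √((0.014·111.32)² + (-0.016·87.96)²) = √(2.42886 + 1.98066) = 2.100 km
B–D: √((0.021·111.32)² + (-0.003·87.96)²) = √(5.46493 + 0.06963) = 2.353 km
A–B: √((-0.017·111.32)² + (-0.020·87.96)²) = √(3.58133 + 3.09478) = 2.584 km
Closest pair: C–E at 0.485 km.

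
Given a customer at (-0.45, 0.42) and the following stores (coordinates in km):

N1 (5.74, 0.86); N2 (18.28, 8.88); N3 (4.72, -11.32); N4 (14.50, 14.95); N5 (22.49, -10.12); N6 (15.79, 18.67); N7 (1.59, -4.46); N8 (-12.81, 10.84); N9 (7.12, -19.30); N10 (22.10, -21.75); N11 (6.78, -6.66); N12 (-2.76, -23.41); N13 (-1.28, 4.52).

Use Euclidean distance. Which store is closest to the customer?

N13

Distances from (-0.45, 0.42):
N1: 6.21 km
N2: 20.55 km
N3: 12.83 km
N4: 20.85 km
N5: 25.25 km
N6: 24.43 km
N7: 5.29 km
N8: 16.17 km
N9: 21.12 km
N10: 31.62 km
N11: 10.12 km
N12: 23.94 km
N13: 4.18 km
Minimum: N13 at 4.18 km.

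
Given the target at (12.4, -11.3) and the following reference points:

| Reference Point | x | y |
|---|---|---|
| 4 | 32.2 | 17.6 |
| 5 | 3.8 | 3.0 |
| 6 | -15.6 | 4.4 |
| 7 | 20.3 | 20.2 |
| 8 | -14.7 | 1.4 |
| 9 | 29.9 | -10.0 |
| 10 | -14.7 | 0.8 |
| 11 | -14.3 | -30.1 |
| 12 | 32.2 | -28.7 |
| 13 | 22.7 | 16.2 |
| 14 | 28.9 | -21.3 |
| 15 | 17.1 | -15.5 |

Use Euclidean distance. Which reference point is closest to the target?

15

Distances from (12.4, -11.3):
4: √((19.8)² + (28.9)²) = √(392.040 + 835.210) = 35.0
5: √((-8.6)² + (14.3)²) = √(73.960 + 204.490) = 16.7
6: √((-28.0)² + (15.7)²) = √(784.000 + 246.490) = 32.1
7: √((7.9)² + (31.5)²) = √(62.410 + 992.250) = 32.5
8: √((-27.1)² + (12.7)²) = √(734.410 + 161.290) = 29.9
9: √((17.5)² + (1.3)²) = √(306.250 + 1.690) = 17.5
10: √((-27.1)² + (12.1)²) = √(734.410 + 146.410) = 29.7
11: √((-26.7)² + (-18.8)²) = √(712.890 + 353.440) = 32.7
12: √((19.8)² + (-17.4)²) = √(392.040 + 302.760) = 26.4
13: √((10.3)² + (27.5)²) = √(106.090 + 756.250) = 29.4
14: √((16.5)² + (-10.0)²) = √(272.250 + 100.000) = 19.3
15: √((4.7)² + (-4.2)²) = √(22.090 + 17.640) = 6.3
Minimum: 15 at 6.3.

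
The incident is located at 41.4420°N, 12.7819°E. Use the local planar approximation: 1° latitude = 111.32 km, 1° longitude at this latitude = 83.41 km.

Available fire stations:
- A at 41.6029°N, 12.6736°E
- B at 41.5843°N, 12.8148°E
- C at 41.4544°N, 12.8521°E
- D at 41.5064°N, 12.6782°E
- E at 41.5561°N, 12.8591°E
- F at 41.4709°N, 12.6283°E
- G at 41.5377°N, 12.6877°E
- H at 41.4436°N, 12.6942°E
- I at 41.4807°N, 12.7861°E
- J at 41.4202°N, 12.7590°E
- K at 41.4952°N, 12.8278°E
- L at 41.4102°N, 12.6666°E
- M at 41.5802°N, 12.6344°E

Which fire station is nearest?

Distances from 41.4420°N, 12.7819°E:
A: 20.0604 km
B: 16.0768 km
C: 6.0159 km
D: 11.2343 km
E: 14.2406 km
F: 13.2095 km
G: 13.2374 km
H: 7.3172 km
I: 4.3223 km
J: 3.0883 km
K: 7.0520 km
L: 10.2480 km
M: 19.6988 km
Minimum: J at 3.0883 km.

J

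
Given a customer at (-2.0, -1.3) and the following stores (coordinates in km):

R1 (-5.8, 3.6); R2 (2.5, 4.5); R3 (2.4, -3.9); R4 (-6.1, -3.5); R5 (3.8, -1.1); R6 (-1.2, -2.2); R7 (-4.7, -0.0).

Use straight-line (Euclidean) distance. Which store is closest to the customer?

Distances from (-2.0, -1.3):
R1: √((-3.8)² + (4.9)²) = √(14.440 + 24.010) = 6.2 km
R2: √((4.5)² + (5.8)²) = √(20.250 + 33.640) = 7.3 km
R3: √((4.4)² + (-2.6)²) = √(19.360 + 6.760) = 5.1 km
R4: √((-4.1)² + (-2.2)²) = √(16.810 + 4.840) = 4.7 km
R5: √((5.8)² + (0.2)²) = √(33.640 + 0.040) = 5.8 km
R6: √((0.8)² + (-0.9)²) = √(0.640 + 0.810) = 1.2 km
R7: √((-2.7)² + (1.3)²) = √(7.290 + 1.690) = 3.0 km
Minimum: R6 at 1.2 km.

R6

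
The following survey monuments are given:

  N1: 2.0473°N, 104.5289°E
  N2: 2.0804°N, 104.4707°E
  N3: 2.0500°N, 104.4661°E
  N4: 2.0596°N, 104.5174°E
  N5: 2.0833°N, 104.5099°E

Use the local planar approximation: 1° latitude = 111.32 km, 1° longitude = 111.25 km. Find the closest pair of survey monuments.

N1 and N4

Pairwise distances:
N1–N4: 1.8739 km
N4–N5: 2.7671 km
N2–N3: 3.4226 km
N2–N5: 4.3729 km
N1–N5: 4.5308 km
N2–N4: 5.6880 km
N3–N4: 5.8063 km
N3–N5: 6.1225 km
N1–N3: 6.9930 km
N1–N2: 7.4498 km
Closest pair: N1–N4 at 1.8739 km.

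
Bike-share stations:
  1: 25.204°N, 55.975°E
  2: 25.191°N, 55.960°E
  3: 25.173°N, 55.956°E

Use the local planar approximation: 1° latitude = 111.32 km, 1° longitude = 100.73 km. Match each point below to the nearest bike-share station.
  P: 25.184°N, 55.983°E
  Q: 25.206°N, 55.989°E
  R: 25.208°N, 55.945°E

P at 25.184°N, 55.983°E:
  1: 2.368 km
  2: 2.444 km
  3: 2.983 km
  → nearest: 1 (2.368 km)
Q at 25.206°N, 55.989°E:
  1: 1.428 km
  2: 3.365 km
  3: 4.954 km
  → nearest: 1 (1.428 km)
R at 25.208°N, 55.945°E:
  1: 3.055 km
  2: 2.422 km
  3: 4.051 km
  → nearest: 2 (2.422 km)

P→1; Q→1; R→2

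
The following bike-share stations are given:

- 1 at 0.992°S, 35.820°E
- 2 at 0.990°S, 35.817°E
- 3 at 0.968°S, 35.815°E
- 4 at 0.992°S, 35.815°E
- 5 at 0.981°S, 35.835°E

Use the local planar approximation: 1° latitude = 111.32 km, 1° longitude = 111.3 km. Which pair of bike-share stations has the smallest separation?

2 and 4

Pairwise distances:
2–4: 0.315 km
1–2: 0.401 km
1–4: 0.557 km
1–5: 2.070 km
2–5: 2.240 km
2–3: 2.459 km
4–5: 2.541 km
3–5: 2.655 km
3–4: 2.672 km
1–3: 2.729 km
Closest pair: 2–4 at 0.315 km.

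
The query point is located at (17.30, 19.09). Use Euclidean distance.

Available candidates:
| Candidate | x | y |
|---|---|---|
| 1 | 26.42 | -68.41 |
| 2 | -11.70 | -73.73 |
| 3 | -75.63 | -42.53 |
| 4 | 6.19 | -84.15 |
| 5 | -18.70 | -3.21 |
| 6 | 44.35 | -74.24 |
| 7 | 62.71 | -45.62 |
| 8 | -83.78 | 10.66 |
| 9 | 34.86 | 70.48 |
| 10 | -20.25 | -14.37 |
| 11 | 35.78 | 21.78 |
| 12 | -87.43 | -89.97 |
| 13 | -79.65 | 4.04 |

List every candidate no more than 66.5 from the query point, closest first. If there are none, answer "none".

11, 5, 10, 9

Distances from (17.30, 19.09):
1: √((9.12)² + (-87.50)²) = √(83.1744 + 7656.2500) = 87.97
2: √((-29.00)² + (-92.82)²) = √(841.0000 + 8615.5524) = 97.24
3: √((-92.93)² + (-61.62)²) = √(8635.9849 + 3797.0244) = 111.50
4: √((-11.11)² + (-103.24)²) = √(123.4321 + 10658.4976) = 103.84
5: √((-36.00)² + (-22.30)²) = √(1296.0000 + 497.2900) = 42.35
6: √((27.05)² + (-93.33)²) = √(731.7025 + 8710.4889) = 97.17
7: √((45.41)² + (-64.71)²) = √(2062.0681 + 4187.3841) = 79.05
8: √((-101.08)² + (-8.43)²) = √(10217.1664 + 71.0649) = 101.43
9: √((17.56)² + (51.39)²) = √(308.3536 + 2640.9321) = 54.31
10: √((-37.55)² + (-33.46)²) = √(1410.0025 + 1119.5716) = 50.29
11: √((18.48)² + (2.69)²) = √(341.5104 + 7.2361) = 18.67
12: √((-104.73)² + (-109.06)²) = √(10968.3729 + 11894.0836) = 151.20
13: √((-96.95)² + (-15.05)²) = √(9399.3025 + 226.5025) = 98.11
Threshold 66.5: 11 (18.67), 5 (42.35), 10 (50.29), 9 (54.31) are within range.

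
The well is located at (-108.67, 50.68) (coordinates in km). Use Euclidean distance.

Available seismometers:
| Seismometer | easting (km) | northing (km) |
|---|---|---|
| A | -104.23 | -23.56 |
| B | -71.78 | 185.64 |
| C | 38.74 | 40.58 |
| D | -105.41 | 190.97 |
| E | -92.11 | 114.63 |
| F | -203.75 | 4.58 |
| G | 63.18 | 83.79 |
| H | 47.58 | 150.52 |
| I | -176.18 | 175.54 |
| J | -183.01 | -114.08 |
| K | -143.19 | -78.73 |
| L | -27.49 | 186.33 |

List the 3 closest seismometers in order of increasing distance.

E, A, F

Distances from (-108.67, 50.68):
A: √((4.44)² + (-74.24)²) = √(19.7136 + 5511.5776) = 74.37 km
B: √((36.89)² + (134.96)²) = √(1360.8721 + 18214.2016) = 139.91 km
C: √((147.41)² + (-10.10)²) = √(21729.7081 + 102.0100) = 147.76 km
D: √((3.26)² + (140.29)²) = √(10.6276 + 19681.2841) = 140.33 km
E: √((16.56)² + (63.95)²) = √(274.2336 + 4089.6025) = 66.06 km
F: √((-95.08)² + (-46.10)²) = √(9040.2064 + 2125.2100) = 105.67 km
G: √((171.85)² + (33.11)²) = √(29532.4225 + 1096.2721) = 175.01 km
H: √((156.25)² + (99.84)²) = √(24414.0625 + 9968.0256) = 185.42 km
I: √((-67.51)² + (124.86)²) = √(4557.6001 + 15590.0196) = 141.94 km
J: √((-74.34)² + (-164.76)²) = √(5526.4356 + 27145.8576) = 180.75 km
K: √((-34.52)² + (-129.41)²) = √(1191.6304 + 16746.9481) = 133.93 km
L: √((81.18)² + (135.65)²) = √(6590.1924 + 18400.9225) = 158.09 km
Sorted: E (66.06 km) < A (74.37 km) < F (105.67 km) < K (133.93 km) < B (139.91 km) < …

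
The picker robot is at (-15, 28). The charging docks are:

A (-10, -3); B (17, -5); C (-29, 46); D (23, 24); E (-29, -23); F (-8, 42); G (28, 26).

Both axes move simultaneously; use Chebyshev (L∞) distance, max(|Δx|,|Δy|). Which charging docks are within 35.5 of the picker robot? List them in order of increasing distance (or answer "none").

Distances from (-15, 28):
A: max(|5|, |-31|) = 31
B: max(|32|, |-33|) = 33
C: max(|-14|, |18|) = 18
D: max(|38|, |-4|) = 38
E: max(|-14|, |-51|) = 51
F: max(|7|, |14|) = 14
G: max(|43|, |-2|) = 43
Threshold 35.5: F (14), C (18), A (31), B (33) are within range.

F, C, A, B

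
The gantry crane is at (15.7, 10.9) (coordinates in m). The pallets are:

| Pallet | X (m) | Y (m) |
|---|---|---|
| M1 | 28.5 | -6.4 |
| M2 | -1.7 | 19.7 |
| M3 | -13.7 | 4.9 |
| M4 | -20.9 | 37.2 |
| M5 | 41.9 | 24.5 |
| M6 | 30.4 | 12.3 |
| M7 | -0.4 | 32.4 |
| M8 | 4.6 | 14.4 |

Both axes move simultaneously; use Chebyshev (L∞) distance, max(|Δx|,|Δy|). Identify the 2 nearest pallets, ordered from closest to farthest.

M8, M6

Distances from (15.7, 10.9):
M1: 17.3 m
M2: 17.4 m
M3: 29.4 m
M4: 36.6 m
M5: 26.2 m
M6: 14.7 m
M7: 21.5 m
M8: 11.1 m
Sorted: M8 (11.1 m) < M6 (14.7 m) < M1 (17.3 m) < M2 (17.4 m) < …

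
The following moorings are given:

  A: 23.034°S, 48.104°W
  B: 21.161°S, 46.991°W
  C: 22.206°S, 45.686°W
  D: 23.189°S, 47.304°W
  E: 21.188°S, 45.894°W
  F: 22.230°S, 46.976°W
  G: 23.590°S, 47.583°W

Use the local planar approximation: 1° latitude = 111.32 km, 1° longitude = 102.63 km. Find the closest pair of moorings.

Pairwise distances:
A–B: √((1.873·111.32)² + (1.113·102.63)²) = √(43473.23413 + 13047.85094) = 237.742 km
A–C: √((0.828·111.32)² + (2.418·102.63)²) = √(8495.85456 + 61583.05803) = 264.724 km
A–D: √((-0.155·111.32)² + (0.800·102.63)²) = √(297.72122 + 6741.06682) = 83.897 km
A–E: √((1.846·111.32)² + (2.210·102.63)²) = √(42228.90193 + 51443.81943) = 306.060 km
A–F: √((0.804·111.32)² + (1.128·102.63)²) = √(8010.47912 + 13401.91494) = 146.330 km
A–G: √((-0.556·111.32)² + (0.521·102.63)²) = √(3830.85733 + 2859.06550) = 81.792 km
B–C: √((-1.045·111.32)² + (1.305·102.63)²) = √(13532.52930 + 17937.82080) = 177.399 km
B–D: √((-2.028·111.32)² + (-0.313·102.63)²) = √(50966.20499 + 1031.89934) = 228.031 km
B–E: √((-0.027·111.32)² + (1.097·102.63)²) = √(9.03387 + 12675.40699) = 112.625 km
B–F: √((-1.069·111.32)² + (0.015·102.63)²) = √(14161.25704 + 2.36991) = 119.011 km
B–G: √((-2.429·111.32)² + (-0.592·102.63)²) = √(73114.14824 + 3691.40819) = 277.138 km
C–D: √((-0.983·111.32)² + (-1.618·102.63)²) = √(11974.39089 + 27574.37594) = 198.869 km
C–E: √((1.018·111.32)² + (-0.208·102.63)²) = √(12842.27458 + 455.69612) = 115.317 km
C–F: √((-0.024·111.32)² + (-1.290·102.63)²) = √(7.13787 + 17527.82701) = 132.420 km
C–G: √((-1.384·111.32)² + (-1.897·102.63)²) = √(23736.60351 + 37903.84955) = 248.275 km
D–E: √((2.001·111.32)² + (1.410·102.63)²) = √(49618.15056 + 20940.49209) = 265.629 km
D–F: √((0.959·111.32)² + (0.328·102.63)²) = √(11396.81791 + 1133.17333) = 111.937 km
D–G: √((-0.401·111.32)² + (-0.279·102.63)²) = √(1992.66889 + 819.89278) = 53.034 km
E–F: √((-1.042·111.32)² + (-1.082·102.63)²) = √(13454.94210 + 12331.13860) = 160.580 km
E–G: √((-2.402·111.32)² + (-1.689·102.63)²) = √(71497.75436 + 30047.47323) = 318.662 km
F–G: √((-1.360·111.32)² + (-0.607·102.63)²) = √(22920.50658 + 3880.84270) = 163.711 km
Closest pair: D–G at 53.034 km.

D and G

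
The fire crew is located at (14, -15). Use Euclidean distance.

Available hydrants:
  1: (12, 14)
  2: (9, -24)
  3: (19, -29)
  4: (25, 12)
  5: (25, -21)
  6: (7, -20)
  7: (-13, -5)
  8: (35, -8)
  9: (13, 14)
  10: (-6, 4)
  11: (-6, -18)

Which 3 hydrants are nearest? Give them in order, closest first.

Distances from (14, -15):
1: 29.1
2: 10.3
3: 14.9
4: 29.2
5: 12.5
6: 8.6
7: 28.8
8: 22.1
9: 29.0
10: 27.6
11: 20.2
Sorted: 6 (8.6) < 2 (10.3) < 5 (12.5) < 3 (14.9) < 11 (20.2) < …

6, 2, 5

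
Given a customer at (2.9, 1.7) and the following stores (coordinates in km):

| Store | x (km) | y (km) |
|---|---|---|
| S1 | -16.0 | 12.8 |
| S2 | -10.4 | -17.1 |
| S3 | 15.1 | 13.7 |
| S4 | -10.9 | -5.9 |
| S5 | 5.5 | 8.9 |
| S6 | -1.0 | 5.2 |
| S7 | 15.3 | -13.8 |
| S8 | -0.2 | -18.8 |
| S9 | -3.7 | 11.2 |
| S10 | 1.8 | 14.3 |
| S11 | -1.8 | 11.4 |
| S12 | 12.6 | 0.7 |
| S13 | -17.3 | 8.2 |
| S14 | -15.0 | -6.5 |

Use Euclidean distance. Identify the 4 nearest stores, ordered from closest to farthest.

S6, S5, S12, S11

Distances from (2.9, 1.7):
S1: √((-18.9)² + (11.1)²) = √(357.210 + 123.210) = 21.9 km
S2: √((-13.3)² + (-18.8)²) = √(176.890 + 353.440) = 23.0 km
S3: √((12.2)² + (12.0)²) = √(148.840 + 144.000) = 17.1 km
S4: √((-13.8)² + (-7.6)²) = √(190.440 + 57.760) = 15.8 km
S5: √((2.6)² + (7.2)²) = √(6.760 + 51.840) = 7.7 km
S6: √((-3.9)² + (3.5)²) = √(15.210 + 12.250) = 5.2 km
S7: √((12.4)² + (-15.5)²) = √(153.760 + 240.250) = 19.8 km
S8: √((-3.1)² + (-20.5)²) = √(9.610 + 420.250) = 20.7 km
S9: √((-6.6)² + (9.5)²) = √(43.560 + 90.250) = 11.6 km
S10: √((-1.1)² + (12.6)²) = √(1.210 + 158.760) = 12.6 km
S11: √((-4.7)² + (9.7)²) = √(22.090 + 94.090) = 10.8 km
S12: √((9.7)² + (-1.0)²) = √(94.090 + 1.000) = 9.8 km
S13: √((-20.2)² + (6.5)²) = √(408.040 + 42.250) = 21.2 km
S14: √((-17.9)² + (-8.2)²) = √(320.410 + 67.240) = 19.7 km
Sorted: S6 (5.2 km) < S5 (7.7 km) < S12 (9.8 km) < S11 (10.8 km) < S9 (11.6 km) < S10 (12.6 km) < …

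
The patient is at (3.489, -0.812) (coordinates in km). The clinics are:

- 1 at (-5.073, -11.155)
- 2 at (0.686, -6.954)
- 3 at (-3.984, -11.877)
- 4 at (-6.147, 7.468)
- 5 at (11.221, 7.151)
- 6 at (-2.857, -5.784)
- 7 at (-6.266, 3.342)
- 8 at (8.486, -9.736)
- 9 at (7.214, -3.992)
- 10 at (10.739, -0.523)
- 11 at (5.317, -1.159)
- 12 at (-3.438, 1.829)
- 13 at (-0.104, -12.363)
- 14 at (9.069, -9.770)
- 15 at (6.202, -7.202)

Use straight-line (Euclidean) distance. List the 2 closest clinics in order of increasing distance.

11, 9

Distances from (3.489, -0.812):
1: √((-8.562)² + (-10.343)²) = √(73.30784 + 106.97765) = 13.427 km
2: √((-2.803)² + (-6.142)²) = √(7.85681 + 37.72416) = 6.751 km
3: √((-7.473)² + (-11.065)²) = √(55.84573 + 122.43423) = 13.352 km
4: √((-9.636)² + (8.280)²) = √(92.85250 + 68.55840) = 12.705 km
5: √((7.732)² + (7.963)²) = √(59.78382 + 63.40937) = 11.099 km
6: √((-6.346)² + (-4.972)²) = √(40.27172 + 24.72078) = 8.062 km
7: √((-9.755)² + (4.154)²) = √(95.16002 + 17.25572) = 10.603 km
8: √((4.997)² + (-8.924)²) = √(24.97001 + 79.63778) = 10.228 km
9: √((3.725)² + (-3.180)²) = √(13.87563 + 10.11240) = 4.898 km
10: √((7.250)² + (0.289)²) = √(52.56250 + 0.08352) = 7.256 km
11: √((1.828)² + (-0.347)²) = √(3.34158 + 0.12041) = 1.861 km
12: √((-6.927)² + (2.641)²) = √(47.98333 + 6.97488) = 7.413 km
13: √((-3.593)² + (-11.551)²) = √(12.90965 + 133.42560) = 12.097 km
14: √((5.580)² + (-8.958)²) = √(31.13640 + 80.24576) = 10.554 km
15: √((2.713)² + (-6.390)²) = √(7.36037 + 40.83210) = 6.942 km
Sorted: 11 (1.861 km) < 9 (4.898 km) < 2 (6.751 km) < 15 (6.942 km) < …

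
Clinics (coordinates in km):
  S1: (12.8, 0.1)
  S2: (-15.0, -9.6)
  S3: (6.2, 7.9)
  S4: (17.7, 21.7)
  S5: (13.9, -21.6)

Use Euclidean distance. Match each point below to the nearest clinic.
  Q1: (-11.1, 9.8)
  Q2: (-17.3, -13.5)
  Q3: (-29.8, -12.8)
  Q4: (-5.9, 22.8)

Q1 at (-11.1, 9.8):
  S1: √((23.9)² + (-9.7)²) = √(571.210 + 94.090) = 25.8 km
  S2: √((-3.9)² + (-19.4)²) = √(15.210 + 376.360) = 19.8 km
  S3: √((17.3)² + (-1.9)²) = √(299.290 + 3.610) = 17.4 km
  S4: √((28.8)² + (11.9)²) = √(829.440 + 141.610) = 31.2 km
  S5: √((25.0)² + (-31.4)²) = √(625.000 + 985.960) = 40.1 km
  → nearest: S3 (17.4 km)
Q2 at (-17.3, -13.5):
  S1: √((30.1)² + (13.6)²) = √(906.010 + 184.960) = 33.0 km
  S2: √((2.3)² + (3.9)²) = √(5.290 + 15.210) = 4.5 km
  S3: √((23.5)² + (21.4)²) = √(552.250 + 457.960) = 31.8 km
  S4: √((35.0)² + (35.2)²) = √(1225.000 + 1239.040) = 49.6 km
  S5: √((31.2)² + (-8.1)²) = √(973.440 + 65.610) = 32.2 km
  → nearest: S2 (4.5 km)
Q3 at (-29.8, -12.8):
  S1: √((42.6)² + (12.9)²) = √(1814.760 + 166.410) = 44.5 km
  S2: √((14.8)² + (3.2)²) = √(219.040 + 10.240) = 15.1 km
  S3: √((36.0)² + (20.7)²) = √(1296.000 + 428.490) = 41.5 km
  S4: √((47.5)² + (34.5)²) = √(2256.250 + 1190.250) = 58.7 km
  S5: √((43.7)² + (-8.8)²) = √(1909.690 + 77.440) = 44.6 km
  → nearest: S2 (15.1 km)
Q4 at (-5.9, 22.8):
  S1: √((18.7)² + (-22.7)²) = √(349.690 + 515.290) = 29.4 km
  S2: √((-9.1)² + (-32.4)²) = √(82.810 + 1049.760) = 33.7 km
  S3: √((12.1)² + (-14.9)²) = √(146.410 + 222.010) = 19.2 km
  S4: √((23.6)² + (-1.1)²) = √(556.960 + 1.210) = 23.6 km
  S5: √((19.8)² + (-44.4)²) = √(392.040 + 1971.360) = 48.6 km
  → nearest: S3 (19.2 km)

Q1→S3; Q2→S2; Q3→S2; Q4→S3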